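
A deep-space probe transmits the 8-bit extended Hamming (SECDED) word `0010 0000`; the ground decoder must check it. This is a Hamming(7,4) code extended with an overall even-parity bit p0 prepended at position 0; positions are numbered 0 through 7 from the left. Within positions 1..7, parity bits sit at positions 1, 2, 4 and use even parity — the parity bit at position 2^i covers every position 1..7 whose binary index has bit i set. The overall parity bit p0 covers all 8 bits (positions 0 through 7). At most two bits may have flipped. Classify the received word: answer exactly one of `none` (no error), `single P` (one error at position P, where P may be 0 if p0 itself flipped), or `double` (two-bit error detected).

single 2

s1: b1⊕b3⊕b5⊕b7 = 0⊕0⊕0⊕0 = 0
s2: b2⊕b3⊕b6⊕b7 = 1⊕0⊕0⊕0 = 1
s4: b4⊕b5⊕b6⊕b7 = 0⊕0⊕0⊕0 = 0
Syndrome (s4...s1) = 010 → position 2.
Overall parity (XOR of all 8 bits, including p0): 0⊕0⊕1⊕0⊕0⊕0⊕0⊕0 = 1
Overall=1, syndrome position=2 → single-bit error at position 2.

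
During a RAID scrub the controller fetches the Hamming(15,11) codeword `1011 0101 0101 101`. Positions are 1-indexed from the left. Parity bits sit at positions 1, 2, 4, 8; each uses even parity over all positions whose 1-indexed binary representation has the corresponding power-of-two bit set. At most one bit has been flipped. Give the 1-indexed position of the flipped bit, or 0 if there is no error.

s1: b1⊕b3⊕b5⊕b7⊕b9⊕b11⊕b13⊕b15 = 1⊕1⊕0⊕0⊕0⊕0⊕1⊕1 = 0
s2: b2⊕b3⊕b6⊕b7⊕b10⊕b11⊕b14⊕b15 = 0⊕1⊕1⊕0⊕1⊕0⊕0⊕1 = 0
s4: b4⊕b5⊕b6⊕b7⊕b12⊕b13⊕b14⊕b15 = 1⊕0⊕1⊕0⊕1⊕1⊕0⊕1 = 1
s8: b8⊕b9⊕b10⊕b11⊕b12⊕b13⊕b14⊕b15 = 1⊕0⊕1⊕0⊕1⊕1⊕0⊕1 = 1
Syndrome (s8...s1) = 1100 → position 12.

12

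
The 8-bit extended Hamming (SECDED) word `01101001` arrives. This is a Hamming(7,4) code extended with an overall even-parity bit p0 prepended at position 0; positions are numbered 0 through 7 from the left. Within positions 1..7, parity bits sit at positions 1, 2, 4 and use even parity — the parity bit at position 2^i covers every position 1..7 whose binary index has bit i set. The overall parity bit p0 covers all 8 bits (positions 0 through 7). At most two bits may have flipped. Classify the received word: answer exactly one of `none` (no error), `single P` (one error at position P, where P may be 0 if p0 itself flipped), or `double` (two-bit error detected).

none

s1: b1⊕b3⊕b5⊕b7 = 1⊕0⊕0⊕1 = 0
s2: b2⊕b3⊕b6⊕b7 = 1⊕0⊕0⊕1 = 0
s4: b4⊕b5⊕b6⊕b7 = 1⊕0⊕0⊕1 = 0
Syndrome (s4...s1) = 000 → position 0 (no error).
Overall parity (XOR of all 8 bits, including p0): 0⊕1⊕1⊕0⊕1⊕0⊕0⊕1 = 0
Overall=0, syndrome position=0 → no error.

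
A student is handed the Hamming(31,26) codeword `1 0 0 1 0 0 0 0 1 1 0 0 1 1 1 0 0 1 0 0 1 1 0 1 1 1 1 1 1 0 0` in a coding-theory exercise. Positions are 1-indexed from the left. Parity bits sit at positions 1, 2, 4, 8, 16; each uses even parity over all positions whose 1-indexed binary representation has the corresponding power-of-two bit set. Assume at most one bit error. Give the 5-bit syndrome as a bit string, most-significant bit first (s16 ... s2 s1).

11010

s1: b1⊕b3⊕b5⊕b7⊕b9⊕b11⊕b13⊕b15⊕b17⊕b19⊕b21⊕b23⊕b25⊕b27⊕b29⊕b31 = 1⊕0⊕0⊕0⊕1⊕0⊕1⊕1⊕0⊕0⊕1⊕0⊕1⊕1⊕1⊕0 = 0
s2: b2⊕b3⊕b6⊕b7⊕b10⊕b11⊕b14⊕b15⊕b18⊕b19⊕b22⊕b23⊕b26⊕b27⊕b30⊕b31 = 0⊕0⊕0⊕0⊕1⊕0⊕1⊕1⊕1⊕0⊕1⊕0⊕1⊕1⊕0⊕0 = 1
s4: b4⊕b5⊕b6⊕b7⊕b12⊕b13⊕b14⊕b15⊕b20⊕b21⊕b22⊕b23⊕b28⊕b29⊕b30⊕b31 = 1⊕0⊕0⊕0⊕0⊕1⊕1⊕1⊕0⊕1⊕1⊕0⊕1⊕1⊕0⊕0 = 0
s8: b8⊕b9⊕b10⊕b11⊕b12⊕b13⊕b14⊕b15⊕b24⊕b25⊕b26⊕b27⊕b28⊕b29⊕b30⊕b31 = 0⊕1⊕1⊕0⊕0⊕1⊕1⊕1⊕1⊕1⊕1⊕1⊕1⊕1⊕0⊕0 = 1
s16: b16⊕b17⊕b18⊕b19⊕b20⊕b21⊕b22⊕b23⊕b24⊕b25⊕b26⊕b27⊕b28⊕b29⊕b30⊕b31 = 0⊕0⊕1⊕0⊕0⊕1⊕1⊕0⊕1⊕1⊕1⊕1⊕1⊕1⊕0⊕0 = 1
Syndrome (s16...s1) = 11010 → position 26.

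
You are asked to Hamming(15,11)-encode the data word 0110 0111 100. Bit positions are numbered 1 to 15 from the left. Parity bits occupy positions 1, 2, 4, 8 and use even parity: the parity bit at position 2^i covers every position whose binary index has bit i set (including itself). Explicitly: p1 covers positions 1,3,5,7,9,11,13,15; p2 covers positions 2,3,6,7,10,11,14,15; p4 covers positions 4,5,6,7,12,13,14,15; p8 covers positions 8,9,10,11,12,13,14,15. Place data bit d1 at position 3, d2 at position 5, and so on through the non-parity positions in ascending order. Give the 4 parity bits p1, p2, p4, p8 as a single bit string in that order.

Place data bits at non-power-of-two positions: b3=0, b5=1, b6=1, b7=0, b9=0, b10=1, b11=1, b12=1, b13=1, b14=0, b15=0.
p1 = XOR of data positions {3,5,7,9,11,13,15} = 0⊕1⊕0⊕0⊕1⊕1⊕0 = 1
p2 = XOR of data positions {3,6,7,10,11,14,15} = 0⊕1⊕0⊕1⊕1⊕0⊕0 = 1
p4 = XOR of data positions {5,6,7,12,13,14,15} = 1⊕1⊕0⊕1⊕1⊕0⊕0 = 0
p8 = XOR of data positions {9,10,11,12,13,14,15} = 0⊕1⊕1⊕1⊕1⊕0⊕0 = 0
Parity bits p1,p2,p4,p8 = 1100

1100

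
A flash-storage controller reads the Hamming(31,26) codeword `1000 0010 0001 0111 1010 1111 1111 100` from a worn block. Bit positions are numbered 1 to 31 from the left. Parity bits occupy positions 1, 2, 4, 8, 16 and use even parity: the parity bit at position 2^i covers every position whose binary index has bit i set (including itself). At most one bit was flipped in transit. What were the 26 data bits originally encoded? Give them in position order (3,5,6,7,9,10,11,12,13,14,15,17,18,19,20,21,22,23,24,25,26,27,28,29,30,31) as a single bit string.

s1: b1⊕b3⊕b5⊕b7⊕b9⊕b11⊕b13⊕b15⊕b17⊕b19⊕b21⊕b23⊕b25⊕b27⊕b29⊕b31 = 1⊕0⊕0⊕1⊕0⊕0⊕0⊕1⊕1⊕1⊕1⊕1⊕1⊕1⊕1⊕0 = 0
s2: b2⊕b3⊕b6⊕b7⊕b10⊕b11⊕b14⊕b15⊕b18⊕b19⊕b22⊕b23⊕b26⊕b27⊕b30⊕b31 = 0⊕0⊕0⊕1⊕0⊕0⊕1⊕1⊕0⊕1⊕1⊕1⊕1⊕1⊕0⊕0 = 0
s4: b4⊕b5⊕b6⊕b7⊕b12⊕b13⊕b14⊕b15⊕b20⊕b21⊕b22⊕b23⊕b28⊕b29⊕b30⊕b31 = 0⊕0⊕0⊕1⊕1⊕0⊕1⊕1⊕0⊕1⊕1⊕1⊕1⊕1⊕0⊕0 = 1
s8: b8⊕b9⊕b10⊕b11⊕b12⊕b13⊕b14⊕b15⊕b24⊕b25⊕b26⊕b27⊕b28⊕b29⊕b30⊕b31 = 0⊕0⊕0⊕0⊕1⊕0⊕1⊕1⊕1⊕1⊕1⊕1⊕1⊕1⊕0⊕0 = 1
s16: b16⊕b17⊕b18⊕b19⊕b20⊕b21⊕b22⊕b23⊕b24⊕b25⊕b26⊕b27⊕b28⊕b29⊕b30⊕b31 = 1⊕1⊕0⊕1⊕0⊕1⊕1⊕1⊕1⊕1⊕1⊕1⊕1⊕1⊕0⊕0 = 0
Syndrome (s16...s1) = 01100 → position 12.
Flip bit 12: corrected codeword = 1000001000000111101011111111100
Data bits at positions 3,5,6,7,9,10,11,12,13,14,15,17,18,19,20,21,22,23,24,25,26,27,28,29,30,31: 00010000011101011111111100

00010000011101011111111100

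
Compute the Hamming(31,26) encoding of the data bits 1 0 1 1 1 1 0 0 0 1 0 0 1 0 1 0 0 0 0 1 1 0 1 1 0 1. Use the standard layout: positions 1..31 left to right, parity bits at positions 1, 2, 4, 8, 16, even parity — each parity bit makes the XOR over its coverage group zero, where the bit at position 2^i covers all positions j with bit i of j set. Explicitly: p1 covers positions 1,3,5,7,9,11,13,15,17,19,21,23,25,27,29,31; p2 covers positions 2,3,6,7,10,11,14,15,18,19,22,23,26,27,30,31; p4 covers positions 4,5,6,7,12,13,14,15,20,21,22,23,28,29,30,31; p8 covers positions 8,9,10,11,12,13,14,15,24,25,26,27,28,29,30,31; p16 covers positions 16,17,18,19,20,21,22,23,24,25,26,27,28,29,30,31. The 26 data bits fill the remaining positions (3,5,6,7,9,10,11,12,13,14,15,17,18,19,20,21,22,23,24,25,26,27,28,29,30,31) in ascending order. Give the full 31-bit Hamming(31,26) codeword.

0011011011000101010100001101101

Place data bits at non-power-of-two positions: b3=1, b5=0, b6=1, b7=1, b9=1, b10=1, b11=0, b12=0, b13=0, b14=1, b15=0, b17=0, b18=1, b19=0, b20=1, b21=0, b22=0, b23=0, b24=0, b25=1, b26=1, b27=0, b28=1, b29=1, b30=0, b31=1.
p1 = XOR of data positions {3,5,7,9,11,13,15,17,19,21,23,25,27,29,31} = 1⊕0⊕1⊕1⊕0⊕0⊕0⊕0⊕0⊕0⊕0⊕1⊕0⊕1⊕1 = 0
p2 = XOR of data positions {3,6,7,10,11,14,15,18,19,22,23,26,27,30,31} = 1⊕1⊕1⊕1⊕0⊕1⊕0⊕1⊕0⊕0⊕0⊕1⊕0⊕0⊕1 = 0
p4 = XOR of data positions {5,6,7,12,13,14,15,20,21,22,23,28,29,30,31} = 0⊕1⊕1⊕0⊕0⊕1⊕0⊕1⊕0⊕0⊕0⊕1⊕1⊕0⊕1 = 1
p8 = XOR of data positions {9,10,11,12,13,14,15,24,25,26,27,28,29,30,31} = 1⊕1⊕0⊕0⊕0⊕1⊕0⊕0⊕1⊕1⊕0⊕1⊕1⊕0⊕1 = 0
p16 = XOR of data positions {17,18,19,20,21,22,23,24,25,26,27,28,29,30,31} = 0⊕1⊕0⊕1⊕0⊕0⊕0⊕0⊕1⊕1⊕0⊕1⊕1⊕0⊕1 = 1
Codeword b1..b31 = 0011011011000101010100001101101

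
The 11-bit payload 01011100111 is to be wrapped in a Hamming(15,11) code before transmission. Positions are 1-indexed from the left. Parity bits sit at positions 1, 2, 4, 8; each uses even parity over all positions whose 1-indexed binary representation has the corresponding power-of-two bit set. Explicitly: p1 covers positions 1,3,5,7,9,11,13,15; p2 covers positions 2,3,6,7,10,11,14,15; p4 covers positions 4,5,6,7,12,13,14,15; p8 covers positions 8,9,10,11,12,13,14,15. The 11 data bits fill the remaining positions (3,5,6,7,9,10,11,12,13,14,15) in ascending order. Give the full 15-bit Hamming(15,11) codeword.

100110111100111

Place data bits at non-power-of-two positions: b3=0, b5=1, b6=0, b7=1, b9=1, b10=1, b11=0, b12=0, b13=1, b14=1, b15=1.
p1 = XOR of data positions {3,5,7,9,11,13,15} = 0⊕1⊕1⊕1⊕0⊕1⊕1 = 1
p2 = XOR of data positions {3,6,7,10,11,14,15} = 0⊕0⊕1⊕1⊕0⊕1⊕1 = 0
p4 = XOR of data positions {5,6,7,12,13,14,15} = 1⊕0⊕1⊕0⊕1⊕1⊕1 = 1
p8 = XOR of data positions {9,10,11,12,13,14,15} = 1⊕1⊕0⊕0⊕1⊕1⊕1 = 1
Codeword b1..b15 = 100110111100111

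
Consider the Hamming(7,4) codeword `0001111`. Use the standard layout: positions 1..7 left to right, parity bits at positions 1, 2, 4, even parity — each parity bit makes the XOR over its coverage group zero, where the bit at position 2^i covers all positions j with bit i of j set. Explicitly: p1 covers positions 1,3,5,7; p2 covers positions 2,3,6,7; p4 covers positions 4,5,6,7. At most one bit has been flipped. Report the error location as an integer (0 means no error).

s1: b1⊕b3⊕b5⊕b7 = 0⊕0⊕1⊕1 = 0
s2: b2⊕b3⊕b6⊕b7 = 0⊕0⊕1⊕1 = 0
s4: b4⊕b5⊕b6⊕b7 = 1⊕1⊕1⊕1 = 0
Syndrome (s4...s1) = 000 → position 0 (no error).

0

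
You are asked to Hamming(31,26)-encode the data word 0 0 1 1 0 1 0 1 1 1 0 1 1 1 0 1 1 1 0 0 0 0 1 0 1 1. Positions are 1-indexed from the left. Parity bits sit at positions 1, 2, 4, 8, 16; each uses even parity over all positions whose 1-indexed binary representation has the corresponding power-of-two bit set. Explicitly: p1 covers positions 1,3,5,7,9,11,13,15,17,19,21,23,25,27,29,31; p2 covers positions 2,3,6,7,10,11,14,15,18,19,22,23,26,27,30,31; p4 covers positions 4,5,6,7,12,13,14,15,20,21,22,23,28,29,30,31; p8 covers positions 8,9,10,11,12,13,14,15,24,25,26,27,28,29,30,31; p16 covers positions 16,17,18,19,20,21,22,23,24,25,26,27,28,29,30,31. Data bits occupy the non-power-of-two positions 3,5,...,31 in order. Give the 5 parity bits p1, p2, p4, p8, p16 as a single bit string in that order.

Place data bits at non-power-of-two positions: b3=0, b5=0, b6=1, b7=1, b9=0, b10=1, b11=0, b12=1, b13=1, b14=1, b15=0, b17=1, b18=1, b19=1, b20=0, b21=1, b22=1, b23=1, b24=0, b25=0, b26=0, b27=0, b28=1, b29=0, b30=1, b31=1.
p1 = XOR of data positions {3,5,7,9,11,13,15,17,19,21,23,25,27,29,31} = 0⊕0⊕1⊕0⊕0⊕1⊕0⊕1⊕1⊕1⊕1⊕0⊕0⊕0⊕1 = 1
p2 = XOR of data positions {3,6,7,10,11,14,15,18,19,22,23,26,27,30,31} = 0⊕1⊕1⊕1⊕0⊕1⊕0⊕1⊕1⊕1⊕1⊕0⊕0⊕1⊕1 = 0
p4 = XOR of data positions {5,6,7,12,13,14,15,20,21,22,23,28,29,30,31} = 0⊕1⊕1⊕1⊕1⊕1⊕0⊕0⊕1⊕1⊕1⊕1⊕0⊕1⊕1 = 1
p8 = XOR of data positions {9,10,11,12,13,14,15,24,25,26,27,28,29,30,31} = 0⊕1⊕0⊕1⊕1⊕1⊕0⊕0⊕0⊕0⊕0⊕1⊕0⊕1⊕1 = 1
p16 = XOR of data positions {17,18,19,20,21,22,23,24,25,26,27,28,29,30,31} = 1⊕1⊕1⊕0⊕1⊕1⊕1⊕0⊕0⊕0⊕0⊕1⊕0⊕1⊕1 = 1
Parity bits p1,p2,p4,p8,p16 = 10111

10111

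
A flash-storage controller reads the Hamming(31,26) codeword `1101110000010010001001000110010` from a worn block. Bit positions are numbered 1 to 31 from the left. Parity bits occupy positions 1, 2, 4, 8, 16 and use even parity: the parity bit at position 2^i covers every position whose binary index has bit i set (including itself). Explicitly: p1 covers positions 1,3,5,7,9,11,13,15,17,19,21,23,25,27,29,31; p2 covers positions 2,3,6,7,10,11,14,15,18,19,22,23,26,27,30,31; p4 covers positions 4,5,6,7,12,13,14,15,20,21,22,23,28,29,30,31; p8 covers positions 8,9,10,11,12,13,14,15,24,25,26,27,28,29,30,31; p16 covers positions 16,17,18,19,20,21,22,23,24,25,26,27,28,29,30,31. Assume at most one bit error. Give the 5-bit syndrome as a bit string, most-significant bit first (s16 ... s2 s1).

s1: b1⊕b3⊕b5⊕b7⊕b9⊕b11⊕b13⊕b15⊕b17⊕b19⊕b21⊕b23⊕b25⊕b27⊕b29⊕b31 = 1⊕0⊕1⊕0⊕0⊕0⊕0⊕1⊕0⊕1⊕0⊕0⊕0⊕1⊕0⊕0 = 1
s2: b2⊕b3⊕b6⊕b7⊕b10⊕b11⊕b14⊕b15⊕b18⊕b19⊕b22⊕b23⊕b26⊕b27⊕b30⊕b31 = 1⊕0⊕1⊕0⊕0⊕0⊕0⊕1⊕0⊕1⊕1⊕0⊕1⊕1⊕1⊕0 = 0
s4: b4⊕b5⊕b6⊕b7⊕b12⊕b13⊕b14⊕b15⊕b20⊕b21⊕b22⊕b23⊕b28⊕b29⊕b30⊕b31 = 1⊕1⊕1⊕0⊕1⊕0⊕0⊕1⊕0⊕0⊕1⊕0⊕0⊕0⊕1⊕0 = 1
s8: b8⊕b9⊕b10⊕b11⊕b12⊕b13⊕b14⊕b15⊕b24⊕b25⊕b26⊕b27⊕b28⊕b29⊕b30⊕b31 = 0⊕0⊕0⊕0⊕1⊕0⊕0⊕1⊕0⊕0⊕1⊕1⊕0⊕0⊕1⊕0 = 1
s16: b16⊕b17⊕b18⊕b19⊕b20⊕b21⊕b22⊕b23⊕b24⊕b25⊕b26⊕b27⊕b28⊕b29⊕b30⊕b31 = 0⊕0⊕0⊕1⊕0⊕0⊕1⊕0⊕0⊕0⊕1⊕1⊕0⊕0⊕1⊕0 = 1
Syndrome (s16...s1) = 11101 → position 29.

11101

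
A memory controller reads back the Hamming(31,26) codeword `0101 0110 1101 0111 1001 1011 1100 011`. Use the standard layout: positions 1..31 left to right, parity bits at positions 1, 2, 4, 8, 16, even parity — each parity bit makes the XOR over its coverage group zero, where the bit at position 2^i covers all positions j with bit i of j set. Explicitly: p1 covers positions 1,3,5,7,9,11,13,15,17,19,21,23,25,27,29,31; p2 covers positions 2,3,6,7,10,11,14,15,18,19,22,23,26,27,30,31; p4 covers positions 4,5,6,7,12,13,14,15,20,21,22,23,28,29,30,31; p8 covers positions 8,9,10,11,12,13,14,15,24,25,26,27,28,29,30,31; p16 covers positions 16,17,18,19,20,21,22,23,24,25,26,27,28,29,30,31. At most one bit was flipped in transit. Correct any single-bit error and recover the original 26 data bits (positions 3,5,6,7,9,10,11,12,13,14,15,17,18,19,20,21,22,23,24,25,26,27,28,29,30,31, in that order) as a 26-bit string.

00111101011100110111100011

s1: b1⊕b3⊕b5⊕b7⊕b9⊕b11⊕b13⊕b15⊕b17⊕b19⊕b21⊕b23⊕b25⊕b27⊕b29⊕b31 = 0⊕0⊕0⊕1⊕1⊕0⊕0⊕1⊕1⊕0⊕1⊕1⊕1⊕0⊕0⊕1 = 0
s2: b2⊕b3⊕b6⊕b7⊕b10⊕b11⊕b14⊕b15⊕b18⊕b19⊕b22⊕b23⊕b26⊕b27⊕b30⊕b31 = 1⊕0⊕1⊕1⊕1⊕0⊕1⊕1⊕0⊕0⊕0⊕1⊕1⊕0⊕1⊕1 = 0
s4: b4⊕b5⊕b6⊕b7⊕b12⊕b13⊕b14⊕b15⊕b20⊕b21⊕b22⊕b23⊕b28⊕b29⊕b30⊕b31 = 1⊕0⊕1⊕1⊕1⊕0⊕1⊕1⊕1⊕1⊕0⊕1⊕0⊕0⊕1⊕1 = 1
s8: b8⊕b9⊕b10⊕b11⊕b12⊕b13⊕b14⊕b15⊕b24⊕b25⊕b26⊕b27⊕b28⊕b29⊕b30⊕b31 = 0⊕1⊕1⊕0⊕1⊕0⊕1⊕1⊕1⊕1⊕1⊕0⊕0⊕0⊕1⊕1 = 0
s16: b16⊕b17⊕b18⊕b19⊕b20⊕b21⊕b22⊕b23⊕b24⊕b25⊕b26⊕b27⊕b28⊕b29⊕b30⊕b31 = 1⊕1⊕0⊕0⊕1⊕1⊕0⊕1⊕1⊕1⊕1⊕0⊕0⊕0⊕1⊕1 = 0
Syndrome (s16...s1) = 00100 → position 4.
Flip bit 4: corrected codeword = 0100011011010111100110111100011
Data bits at positions 3,5,6,7,9,10,11,12,13,14,15,17,18,19,20,21,22,23,24,25,26,27,28,29,30,31: 00111101011100110111100011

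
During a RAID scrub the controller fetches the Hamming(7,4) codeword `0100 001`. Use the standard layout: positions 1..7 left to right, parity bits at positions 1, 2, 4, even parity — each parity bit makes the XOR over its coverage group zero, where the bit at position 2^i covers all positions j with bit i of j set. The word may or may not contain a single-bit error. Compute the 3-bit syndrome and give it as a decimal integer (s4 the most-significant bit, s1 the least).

5

s1: b1⊕b3⊕b5⊕b7 = 0⊕0⊕0⊕1 = 1
s2: b2⊕b3⊕b6⊕b7 = 1⊕0⊕0⊕1 = 0
s4: b4⊕b5⊕b6⊕b7 = 0⊕0⊕0⊕1 = 1
Syndrome (s4...s1) = 101 → position 5.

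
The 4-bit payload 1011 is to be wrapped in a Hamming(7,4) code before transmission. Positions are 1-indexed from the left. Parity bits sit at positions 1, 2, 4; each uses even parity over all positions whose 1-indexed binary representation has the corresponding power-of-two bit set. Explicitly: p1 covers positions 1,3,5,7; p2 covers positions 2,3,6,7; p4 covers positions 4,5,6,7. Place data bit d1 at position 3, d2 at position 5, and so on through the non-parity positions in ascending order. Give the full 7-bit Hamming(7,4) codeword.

Place data bits at non-power-of-two positions: b3=1, b5=0, b6=1, b7=1.
p1 = XOR of data positions {3,5,7} = 1⊕0⊕1 = 0
p2 = XOR of data positions {3,6,7} = 1⊕1⊕1 = 1
p4 = XOR of data positions {5,6,7} = 0⊕1⊕1 = 0
Codeword b1..b7 = 0110011

0110011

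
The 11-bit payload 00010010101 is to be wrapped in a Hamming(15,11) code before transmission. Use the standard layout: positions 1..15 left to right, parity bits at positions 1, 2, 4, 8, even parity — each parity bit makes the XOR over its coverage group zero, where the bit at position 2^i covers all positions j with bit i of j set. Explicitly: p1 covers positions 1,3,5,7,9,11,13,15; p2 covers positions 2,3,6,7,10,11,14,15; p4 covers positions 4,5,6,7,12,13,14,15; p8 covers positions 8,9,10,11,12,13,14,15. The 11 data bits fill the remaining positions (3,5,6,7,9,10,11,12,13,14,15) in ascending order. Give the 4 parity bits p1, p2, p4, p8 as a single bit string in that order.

0111

Place data bits at non-power-of-two positions: b3=0, b5=0, b6=0, b7=1, b9=0, b10=0, b11=1, b12=0, b13=1, b14=0, b15=1.
p1 = XOR of data positions {3,5,7,9,11,13,15} = 0⊕0⊕1⊕0⊕1⊕1⊕1 = 0
p2 = XOR of data positions {3,6,7,10,11,14,15} = 0⊕0⊕1⊕0⊕1⊕0⊕1 = 1
p4 = XOR of data positions {5,6,7,12,13,14,15} = 0⊕0⊕1⊕0⊕1⊕0⊕1 = 1
p8 = XOR of data positions {9,10,11,12,13,14,15} = 0⊕0⊕1⊕0⊕1⊕0⊕1 = 1
Parity bits p1,p2,p4,p8 = 0111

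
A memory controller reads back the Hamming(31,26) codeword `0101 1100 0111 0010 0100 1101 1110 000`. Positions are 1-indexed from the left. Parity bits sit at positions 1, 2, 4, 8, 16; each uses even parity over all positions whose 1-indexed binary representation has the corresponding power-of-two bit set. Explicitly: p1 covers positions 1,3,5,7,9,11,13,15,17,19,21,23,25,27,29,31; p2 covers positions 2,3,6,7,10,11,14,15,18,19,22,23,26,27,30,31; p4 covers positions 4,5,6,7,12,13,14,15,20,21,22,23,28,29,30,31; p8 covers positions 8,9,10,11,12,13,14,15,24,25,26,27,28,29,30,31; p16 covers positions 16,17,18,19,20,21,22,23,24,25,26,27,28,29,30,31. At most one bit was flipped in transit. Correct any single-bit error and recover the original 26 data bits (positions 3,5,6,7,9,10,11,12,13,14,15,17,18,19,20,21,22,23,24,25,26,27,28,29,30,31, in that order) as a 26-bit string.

01100111001010010011110000

s1: b1⊕b3⊕b5⊕b7⊕b9⊕b11⊕b13⊕b15⊕b17⊕b19⊕b21⊕b23⊕b25⊕b27⊕b29⊕b31 = 0⊕0⊕1⊕0⊕0⊕1⊕0⊕1⊕0⊕0⊕1⊕0⊕1⊕1⊕0⊕0 = 0
s2: b2⊕b3⊕b6⊕b7⊕b10⊕b11⊕b14⊕b15⊕b18⊕b19⊕b22⊕b23⊕b26⊕b27⊕b30⊕b31 = 1⊕0⊕1⊕0⊕1⊕1⊕0⊕1⊕1⊕0⊕1⊕0⊕1⊕1⊕0⊕0 = 1
s4: b4⊕b5⊕b6⊕b7⊕b12⊕b13⊕b14⊕b15⊕b20⊕b21⊕b22⊕b23⊕b28⊕b29⊕b30⊕b31 = 1⊕1⊕1⊕0⊕1⊕0⊕0⊕1⊕0⊕1⊕1⊕0⊕0⊕0⊕0⊕0 = 1
s8: b8⊕b9⊕b10⊕b11⊕b12⊕b13⊕b14⊕b15⊕b24⊕b25⊕b26⊕b27⊕b28⊕b29⊕b30⊕b31 = 0⊕0⊕1⊕1⊕1⊕0⊕0⊕1⊕1⊕1⊕1⊕1⊕0⊕0⊕0⊕0 = 0
s16: b16⊕b17⊕b18⊕b19⊕b20⊕b21⊕b22⊕b23⊕b24⊕b25⊕b26⊕b27⊕b28⊕b29⊕b30⊕b31 = 0⊕0⊕1⊕0⊕0⊕1⊕1⊕0⊕1⊕1⊕1⊕1⊕0⊕0⊕0⊕0 = 1
Syndrome (s16...s1) = 10110 → position 22.
Flip bit 22: corrected codeword = 0101110001110010010010011110000
Data bits at positions 3,5,6,7,9,10,11,12,13,14,15,17,18,19,20,21,22,23,24,25,26,27,28,29,30,31: 01100111001010010011110000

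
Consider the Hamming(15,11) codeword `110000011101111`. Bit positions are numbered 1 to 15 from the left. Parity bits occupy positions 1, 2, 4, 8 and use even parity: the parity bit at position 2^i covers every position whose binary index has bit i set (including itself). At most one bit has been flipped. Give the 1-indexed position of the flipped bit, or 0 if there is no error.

s1: b1⊕b3⊕b5⊕b7⊕b9⊕b11⊕b13⊕b15 = 1⊕0⊕0⊕0⊕1⊕0⊕1⊕1 = 0
s2: b2⊕b3⊕b6⊕b7⊕b10⊕b11⊕b14⊕b15 = 1⊕0⊕0⊕0⊕1⊕0⊕1⊕1 = 0
s4: b4⊕b5⊕b6⊕b7⊕b12⊕b13⊕b14⊕b15 = 0⊕0⊕0⊕0⊕1⊕1⊕1⊕1 = 0
s8: b8⊕b9⊕b10⊕b11⊕b12⊕b13⊕b14⊕b15 = 1⊕1⊕1⊕0⊕1⊕1⊕1⊕1 = 1
Syndrome (s8...s1) = 1000 → position 8.

8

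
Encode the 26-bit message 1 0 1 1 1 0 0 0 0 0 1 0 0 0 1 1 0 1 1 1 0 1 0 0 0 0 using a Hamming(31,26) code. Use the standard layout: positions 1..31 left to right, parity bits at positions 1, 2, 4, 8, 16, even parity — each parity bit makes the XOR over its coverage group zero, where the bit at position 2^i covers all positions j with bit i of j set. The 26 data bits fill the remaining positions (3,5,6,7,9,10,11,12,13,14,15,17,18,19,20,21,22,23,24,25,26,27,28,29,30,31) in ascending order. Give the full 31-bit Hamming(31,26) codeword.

Place data bits at non-power-of-two positions: b3=1, b5=0, b6=1, b7=1, b9=1, b10=0, b11=0, b12=0, b13=0, b14=0, b15=1, b17=0, b18=0, b19=0, b20=1, b21=1, b22=0, b23=1, b24=1, b25=1, b26=0, b27=1, b28=0, b29=0, b30=0, b31=0.
p1 = XOR of data positions {3,5,7,9,11,13,15,17,19,21,23,25,27,29,31} = 1⊕0⊕1⊕1⊕0⊕0⊕1⊕0⊕0⊕1⊕1⊕1⊕1⊕0⊕0 = 0
p2 = XOR of data positions {3,6,7,10,11,14,15,18,19,22,23,26,27,30,31} = 1⊕1⊕1⊕0⊕0⊕0⊕1⊕0⊕0⊕0⊕1⊕0⊕1⊕0⊕0 = 0
p4 = XOR of data positions {5,6,7,12,13,14,15,20,21,22,23,28,29,30,31} = 0⊕1⊕1⊕0⊕0⊕0⊕1⊕1⊕1⊕0⊕1⊕0⊕0⊕0⊕0 = 0
p8 = XOR of data positions {9,10,11,12,13,14,15,24,25,26,27,28,29,30,31} = 1⊕0⊕0⊕0⊕0⊕0⊕1⊕1⊕1⊕0⊕1⊕0⊕0⊕0⊕0 = 1
p16 = XOR of data positions {17,18,19,20,21,22,23,24,25,26,27,28,29,30,31} = 0⊕0⊕0⊕1⊕1⊕0⊕1⊕1⊕1⊕0⊕1⊕0⊕0⊕0⊕0 = 0
Codeword b1..b31 = 0010011110000010000110111010000

0010011110000010000110111010000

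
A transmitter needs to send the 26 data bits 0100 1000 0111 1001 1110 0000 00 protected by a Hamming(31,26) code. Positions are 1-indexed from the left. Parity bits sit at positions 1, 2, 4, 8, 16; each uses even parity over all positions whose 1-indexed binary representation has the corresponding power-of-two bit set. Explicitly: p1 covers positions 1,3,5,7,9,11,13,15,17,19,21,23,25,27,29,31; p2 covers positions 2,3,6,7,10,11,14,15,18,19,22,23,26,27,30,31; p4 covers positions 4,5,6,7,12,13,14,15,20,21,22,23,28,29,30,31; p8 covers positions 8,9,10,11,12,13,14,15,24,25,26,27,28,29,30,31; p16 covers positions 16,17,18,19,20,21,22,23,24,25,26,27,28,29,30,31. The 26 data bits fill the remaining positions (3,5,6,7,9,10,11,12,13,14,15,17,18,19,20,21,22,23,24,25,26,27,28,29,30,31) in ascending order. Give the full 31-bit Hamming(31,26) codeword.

Place data bits at non-power-of-two positions: b3=0, b5=1, b6=0, b7=0, b9=1, b10=0, b11=0, b12=0, b13=0, b14=1, b15=1, b17=1, b18=1, b19=0, b20=0, b21=1, b22=1, b23=1, b24=1, b25=0, b26=0, b27=0, b28=0, b29=0, b30=0, b31=0.
p1 = XOR of data positions {3,5,7,9,11,13,15,17,19,21,23,25,27,29,31} = 0⊕1⊕0⊕1⊕0⊕0⊕1⊕1⊕0⊕1⊕1⊕0⊕0⊕0⊕0 = 0
p2 = XOR of data positions {3,6,7,10,11,14,15,18,19,22,23,26,27,30,31} = 0⊕0⊕0⊕0⊕0⊕1⊕1⊕1⊕0⊕1⊕1⊕0⊕0⊕0⊕0 = 1
p4 = XOR of data positions {5,6,7,12,13,14,15,20,21,22,23,28,29,30,31} = 1⊕0⊕0⊕0⊕0⊕1⊕1⊕0⊕1⊕1⊕1⊕0⊕0⊕0⊕0 = 0
p8 = XOR of data positions {9,10,11,12,13,14,15,24,25,26,27,28,29,30,31} = 1⊕0⊕0⊕0⊕0⊕1⊕1⊕1⊕0⊕0⊕0⊕0⊕0⊕0⊕0 = 0
p16 = XOR of data positions {17,18,19,20,21,22,23,24,25,26,27,28,29,30,31} = 1⊕1⊕0⊕0⊕1⊕1⊕1⊕1⊕0⊕0⊕0⊕0⊕0⊕0⊕0 = 0
Codeword b1..b31 = 0100100010000110110011110000000

0100100010000110110011110000000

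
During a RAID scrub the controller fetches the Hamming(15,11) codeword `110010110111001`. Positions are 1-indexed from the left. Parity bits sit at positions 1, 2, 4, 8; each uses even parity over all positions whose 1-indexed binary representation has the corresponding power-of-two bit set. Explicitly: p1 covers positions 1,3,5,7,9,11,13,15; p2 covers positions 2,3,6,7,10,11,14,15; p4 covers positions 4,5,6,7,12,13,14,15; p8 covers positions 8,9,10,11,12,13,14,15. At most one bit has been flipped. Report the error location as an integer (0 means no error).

s1: b1⊕b3⊕b5⊕b7⊕b9⊕b11⊕b13⊕b15 = 1⊕0⊕1⊕1⊕0⊕1⊕0⊕1 = 1
s2: b2⊕b3⊕b6⊕b7⊕b10⊕b11⊕b14⊕b15 = 1⊕0⊕0⊕1⊕1⊕1⊕0⊕1 = 1
s4: b4⊕b5⊕b6⊕b7⊕b12⊕b13⊕b14⊕b15 = 0⊕1⊕0⊕1⊕1⊕0⊕0⊕1 = 0
s8: b8⊕b9⊕b10⊕b11⊕b12⊕b13⊕b14⊕b15 = 1⊕0⊕1⊕1⊕1⊕0⊕0⊕1 = 1
Syndrome (s8...s1) = 1011 → position 11.

11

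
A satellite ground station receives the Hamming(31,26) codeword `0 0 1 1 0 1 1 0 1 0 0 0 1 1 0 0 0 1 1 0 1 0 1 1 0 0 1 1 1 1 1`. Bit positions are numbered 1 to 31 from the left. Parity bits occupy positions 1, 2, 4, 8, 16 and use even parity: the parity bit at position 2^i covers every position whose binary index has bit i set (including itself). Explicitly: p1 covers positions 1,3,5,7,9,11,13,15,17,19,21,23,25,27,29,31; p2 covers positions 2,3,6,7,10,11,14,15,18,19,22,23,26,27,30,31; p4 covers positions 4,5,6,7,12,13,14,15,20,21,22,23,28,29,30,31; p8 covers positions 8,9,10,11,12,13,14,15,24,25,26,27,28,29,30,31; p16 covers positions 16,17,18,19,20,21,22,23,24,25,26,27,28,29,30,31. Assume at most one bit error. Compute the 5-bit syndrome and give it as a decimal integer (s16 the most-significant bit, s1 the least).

s1: b1⊕b3⊕b5⊕b7⊕b9⊕b11⊕b13⊕b15⊕b17⊕b19⊕b21⊕b23⊕b25⊕b27⊕b29⊕b31 = 0⊕1⊕0⊕1⊕1⊕0⊕1⊕0⊕0⊕1⊕1⊕1⊕0⊕1⊕1⊕1 = 0
s2: b2⊕b3⊕b6⊕b7⊕b10⊕b11⊕b14⊕b15⊕b18⊕b19⊕b22⊕b23⊕b26⊕b27⊕b30⊕b31 = 0⊕1⊕1⊕1⊕0⊕0⊕1⊕0⊕1⊕1⊕0⊕1⊕0⊕1⊕1⊕1 = 0
s4: b4⊕b5⊕b6⊕b7⊕b12⊕b13⊕b14⊕b15⊕b20⊕b21⊕b22⊕b23⊕b28⊕b29⊕b30⊕b31 = 1⊕0⊕1⊕1⊕0⊕1⊕1⊕0⊕0⊕1⊕0⊕1⊕1⊕1⊕1⊕1 = 1
s8: b8⊕b9⊕b10⊕b11⊕b12⊕b13⊕b14⊕b15⊕b24⊕b25⊕b26⊕b27⊕b28⊕b29⊕b30⊕b31 = 0⊕1⊕0⊕0⊕0⊕1⊕1⊕0⊕1⊕0⊕0⊕1⊕1⊕1⊕1⊕1 = 1
s16: b16⊕b17⊕b18⊕b19⊕b20⊕b21⊕b22⊕b23⊕b24⊕b25⊕b26⊕b27⊕b28⊕b29⊕b30⊕b31 = 0⊕0⊕1⊕1⊕0⊕1⊕0⊕1⊕1⊕0⊕0⊕1⊕1⊕1⊕1⊕1 = 0
Syndrome (s16...s1) = 01100 → position 12.

12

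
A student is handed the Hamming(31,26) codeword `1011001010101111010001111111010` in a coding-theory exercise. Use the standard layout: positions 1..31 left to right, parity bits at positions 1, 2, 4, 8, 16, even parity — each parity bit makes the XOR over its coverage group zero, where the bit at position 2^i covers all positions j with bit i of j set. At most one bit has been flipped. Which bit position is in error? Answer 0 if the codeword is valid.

14

s1: b1⊕b3⊕b5⊕b7⊕b9⊕b11⊕b13⊕b15⊕b17⊕b19⊕b21⊕b23⊕b25⊕b27⊕b29⊕b31 = 1⊕1⊕0⊕1⊕1⊕1⊕1⊕1⊕0⊕0⊕0⊕1⊕1⊕1⊕0⊕0 = 0
s2: b2⊕b3⊕b6⊕b7⊕b10⊕b11⊕b14⊕b15⊕b18⊕b19⊕b22⊕b23⊕b26⊕b27⊕b30⊕b31 = 0⊕1⊕0⊕1⊕0⊕1⊕1⊕1⊕1⊕0⊕1⊕1⊕1⊕1⊕1⊕0 = 1
s4: b4⊕b5⊕b6⊕b7⊕b12⊕b13⊕b14⊕b15⊕b20⊕b21⊕b22⊕b23⊕b28⊕b29⊕b30⊕b31 = 1⊕0⊕0⊕1⊕0⊕1⊕1⊕1⊕0⊕0⊕1⊕1⊕1⊕0⊕1⊕0 = 1
s8: b8⊕b9⊕b10⊕b11⊕b12⊕b13⊕b14⊕b15⊕b24⊕b25⊕b26⊕b27⊕b28⊕b29⊕b30⊕b31 = 0⊕1⊕0⊕1⊕0⊕1⊕1⊕1⊕1⊕1⊕1⊕1⊕1⊕0⊕1⊕0 = 1
s16: b16⊕b17⊕b18⊕b19⊕b20⊕b21⊕b22⊕b23⊕b24⊕b25⊕b26⊕b27⊕b28⊕b29⊕b30⊕b31 = 1⊕0⊕1⊕0⊕0⊕0⊕1⊕1⊕1⊕1⊕1⊕1⊕1⊕0⊕1⊕0 = 0
Syndrome (s16...s1) = 01110 → position 14.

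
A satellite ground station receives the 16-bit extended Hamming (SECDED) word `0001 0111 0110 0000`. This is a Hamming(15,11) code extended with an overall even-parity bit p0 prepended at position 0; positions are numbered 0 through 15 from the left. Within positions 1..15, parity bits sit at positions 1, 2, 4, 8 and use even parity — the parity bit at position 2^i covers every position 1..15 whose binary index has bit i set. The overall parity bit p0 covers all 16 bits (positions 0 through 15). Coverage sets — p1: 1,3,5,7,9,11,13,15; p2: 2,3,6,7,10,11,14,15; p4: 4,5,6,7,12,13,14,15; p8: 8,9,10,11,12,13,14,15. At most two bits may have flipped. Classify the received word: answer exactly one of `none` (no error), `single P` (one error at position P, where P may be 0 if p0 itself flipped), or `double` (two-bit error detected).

double

s1: b1⊕b3⊕b5⊕b7⊕b9⊕b11⊕b13⊕b15 = 0⊕1⊕1⊕1⊕1⊕0⊕0⊕0 = 0
s2: b2⊕b3⊕b6⊕b7⊕b10⊕b11⊕b14⊕b15 = 0⊕1⊕1⊕1⊕1⊕0⊕0⊕0 = 0
s4: b4⊕b5⊕b6⊕b7⊕b12⊕b13⊕b14⊕b15 = 0⊕1⊕1⊕1⊕0⊕0⊕0⊕0 = 1
s8: b8⊕b9⊕b10⊕b11⊕b12⊕b13⊕b14⊕b15 = 0⊕1⊕1⊕0⊕0⊕0⊕0⊕0 = 0
Syndrome (s8...s1) = 0100 → position 4.
Overall parity (XOR of all 16 bits, including p0): 0⊕0⊕0⊕1⊕0⊕1⊕1⊕1⊕0⊕1⊕1⊕0⊕0⊕0⊕0⊕0 = 0
Overall=0, syndrome position=4 → double-bit error detected (uncorrectable).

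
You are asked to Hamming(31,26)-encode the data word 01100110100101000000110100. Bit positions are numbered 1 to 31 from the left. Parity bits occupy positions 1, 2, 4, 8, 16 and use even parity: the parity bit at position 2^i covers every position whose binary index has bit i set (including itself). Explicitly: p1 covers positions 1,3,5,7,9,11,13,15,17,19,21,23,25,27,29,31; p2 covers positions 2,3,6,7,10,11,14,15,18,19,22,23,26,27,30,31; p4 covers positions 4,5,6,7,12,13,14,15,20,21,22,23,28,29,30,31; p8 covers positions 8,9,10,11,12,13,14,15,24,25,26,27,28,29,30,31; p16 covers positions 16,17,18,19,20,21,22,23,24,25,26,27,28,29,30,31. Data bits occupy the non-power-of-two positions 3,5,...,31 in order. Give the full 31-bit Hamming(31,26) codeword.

Place data bits at non-power-of-two positions: b3=0, b5=1, b6=1, b7=0, b9=0, b10=1, b11=1, b12=0, b13=1, b14=0, b15=0, b17=1, b18=0, b19=1, b20=0, b21=0, b22=0, b23=0, b24=0, b25=0, b26=1, b27=1, b28=0, b29=1, b30=0, b31=0.
p1 = XOR of data positions {3,5,7,9,11,13,15,17,19,21,23,25,27,29,31} = 0⊕1⊕0⊕0⊕1⊕1⊕0⊕1⊕1⊕0⊕0⊕0⊕1⊕1⊕0 = 1
p2 = XOR of data positions {3,6,7,10,11,14,15,18,19,22,23,26,27,30,31} = 0⊕1⊕0⊕1⊕1⊕0⊕0⊕0⊕1⊕0⊕0⊕1⊕1⊕0⊕0 = 0
p4 = XOR of data positions {5,6,7,12,13,14,15,20,21,22,23,28,29,30,31} = 1⊕1⊕0⊕0⊕1⊕0⊕0⊕0⊕0⊕0⊕0⊕0⊕1⊕0⊕0 = 0
p8 = XOR of data positions {9,10,11,12,13,14,15,24,25,26,27,28,29,30,31} = 0⊕1⊕1⊕0⊕1⊕0⊕0⊕0⊕0⊕1⊕1⊕0⊕1⊕0⊕0 = 0
p16 = XOR of data positions {17,18,19,20,21,22,23,24,25,26,27,28,29,30,31} = 1⊕0⊕1⊕0⊕0⊕0⊕0⊕0⊕0⊕1⊕1⊕0⊕1⊕0⊕0 = 1
Codeword b1..b31 = 1000110001101001101000000110100

1000110001101001101000000110100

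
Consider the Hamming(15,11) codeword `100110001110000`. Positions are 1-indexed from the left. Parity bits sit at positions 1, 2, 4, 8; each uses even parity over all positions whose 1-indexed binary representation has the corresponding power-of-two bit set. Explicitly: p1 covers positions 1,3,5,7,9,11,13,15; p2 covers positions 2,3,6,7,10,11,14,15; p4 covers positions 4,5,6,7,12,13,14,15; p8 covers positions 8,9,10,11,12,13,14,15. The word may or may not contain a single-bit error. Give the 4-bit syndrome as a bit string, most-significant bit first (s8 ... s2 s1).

s1: b1⊕b3⊕b5⊕b7⊕b9⊕b11⊕b13⊕b15 = 1⊕0⊕1⊕0⊕1⊕1⊕0⊕0 = 0
s2: b2⊕b3⊕b6⊕b7⊕b10⊕b11⊕b14⊕b15 = 0⊕0⊕0⊕0⊕1⊕1⊕0⊕0 = 0
s4: b4⊕b5⊕b6⊕b7⊕b12⊕b13⊕b14⊕b15 = 1⊕1⊕0⊕0⊕0⊕0⊕0⊕0 = 0
s8: b8⊕b9⊕b10⊕b11⊕b12⊕b13⊕b14⊕b15 = 0⊕1⊕1⊕1⊕0⊕0⊕0⊕0 = 1
Syndrome (s8...s1) = 1000 → position 8.

1000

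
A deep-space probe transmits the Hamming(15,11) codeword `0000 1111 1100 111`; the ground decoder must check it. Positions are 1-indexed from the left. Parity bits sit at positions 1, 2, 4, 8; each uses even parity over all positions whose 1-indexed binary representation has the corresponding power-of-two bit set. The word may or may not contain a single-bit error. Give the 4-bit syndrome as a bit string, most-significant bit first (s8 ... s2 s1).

0011

s1: b1⊕b3⊕b5⊕b7⊕b9⊕b11⊕b13⊕b15 = 0⊕0⊕1⊕1⊕1⊕0⊕1⊕1 = 1
s2: b2⊕b3⊕b6⊕b7⊕b10⊕b11⊕b14⊕b15 = 0⊕0⊕1⊕1⊕1⊕0⊕1⊕1 = 1
s4: b4⊕b5⊕b6⊕b7⊕b12⊕b13⊕b14⊕b15 = 0⊕1⊕1⊕1⊕0⊕1⊕1⊕1 = 0
s8: b8⊕b9⊕b10⊕b11⊕b12⊕b13⊕b14⊕b15 = 1⊕1⊕1⊕0⊕0⊕1⊕1⊕1 = 0
Syndrome (s8...s1) = 0011 → position 3.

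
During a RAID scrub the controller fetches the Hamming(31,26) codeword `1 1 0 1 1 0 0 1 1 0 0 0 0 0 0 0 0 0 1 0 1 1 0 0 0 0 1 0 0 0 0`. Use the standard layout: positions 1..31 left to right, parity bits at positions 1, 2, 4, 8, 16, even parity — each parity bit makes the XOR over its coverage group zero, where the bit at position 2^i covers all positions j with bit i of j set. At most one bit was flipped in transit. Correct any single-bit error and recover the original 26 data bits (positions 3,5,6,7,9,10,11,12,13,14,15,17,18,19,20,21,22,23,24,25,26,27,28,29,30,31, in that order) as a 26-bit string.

s1: b1⊕b3⊕b5⊕b7⊕b9⊕b11⊕b13⊕b15⊕b17⊕b19⊕b21⊕b23⊕b25⊕b27⊕b29⊕b31 = 1⊕0⊕1⊕0⊕1⊕0⊕0⊕0⊕0⊕1⊕1⊕0⊕0⊕1⊕0⊕0 = 0
s2: b2⊕b3⊕b6⊕b7⊕b10⊕b11⊕b14⊕b15⊕b18⊕b19⊕b22⊕b23⊕b26⊕b27⊕b30⊕b31 = 1⊕0⊕0⊕0⊕0⊕0⊕0⊕0⊕0⊕1⊕1⊕0⊕0⊕1⊕0⊕0 = 0
s4: b4⊕b5⊕b6⊕b7⊕b12⊕b13⊕b14⊕b15⊕b20⊕b21⊕b22⊕b23⊕b28⊕b29⊕b30⊕b31 = 1⊕1⊕0⊕0⊕0⊕0⊕0⊕0⊕0⊕1⊕1⊕0⊕0⊕0⊕0⊕0 = 0
s8: b8⊕b9⊕b10⊕b11⊕b12⊕b13⊕b14⊕b15⊕b24⊕b25⊕b26⊕b27⊕b28⊕b29⊕b30⊕b31 = 1⊕1⊕0⊕0⊕0⊕0⊕0⊕0⊕0⊕0⊕0⊕1⊕0⊕0⊕0⊕0 = 1
s16: b16⊕b17⊕b18⊕b19⊕b20⊕b21⊕b22⊕b23⊕b24⊕b25⊕b26⊕b27⊕b28⊕b29⊕b30⊕b31 = 0⊕0⊕0⊕1⊕0⊕1⊕1⊕0⊕0⊕0⊕0⊕1⊕0⊕0⊕0⊕0 = 0
Syndrome (s16...s1) = 01000 → position 8.
Flip bit 8: corrected codeword = 1101100010000000001011000010000
Data bits at positions 3,5,6,7,9,10,11,12,13,14,15,17,18,19,20,21,22,23,24,25,26,27,28,29,30,31: 01001000000001011000010000

01001000000001011000010000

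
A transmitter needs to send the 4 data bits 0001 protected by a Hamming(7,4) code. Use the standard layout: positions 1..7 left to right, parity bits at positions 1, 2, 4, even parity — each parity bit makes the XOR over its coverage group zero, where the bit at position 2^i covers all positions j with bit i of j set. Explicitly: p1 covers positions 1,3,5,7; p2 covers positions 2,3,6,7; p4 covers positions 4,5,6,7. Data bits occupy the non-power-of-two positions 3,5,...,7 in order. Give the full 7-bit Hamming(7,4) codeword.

Place data bits at non-power-of-two positions: b3=0, b5=0, b6=0, b7=1.
p1 = XOR of data positions {3,5,7} = 0⊕0⊕1 = 1
p2 = XOR of data positions {3,6,7} = 0⊕0⊕1 = 1
p4 = XOR of data positions {5,6,7} = 0⊕0⊕1 = 1
Codeword b1..b7 = 1101001

1101001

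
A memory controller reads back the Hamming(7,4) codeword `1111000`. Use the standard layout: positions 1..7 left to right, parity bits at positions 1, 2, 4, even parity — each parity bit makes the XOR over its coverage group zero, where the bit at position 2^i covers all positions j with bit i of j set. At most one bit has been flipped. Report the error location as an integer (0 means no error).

s1: b1⊕b3⊕b5⊕b7 = 1⊕1⊕0⊕0 = 0
s2: b2⊕b3⊕b6⊕b7 = 1⊕1⊕0⊕0 = 0
s4: b4⊕b5⊕b6⊕b7 = 1⊕0⊕0⊕0 = 1
Syndrome (s4...s1) = 100 → position 4.

4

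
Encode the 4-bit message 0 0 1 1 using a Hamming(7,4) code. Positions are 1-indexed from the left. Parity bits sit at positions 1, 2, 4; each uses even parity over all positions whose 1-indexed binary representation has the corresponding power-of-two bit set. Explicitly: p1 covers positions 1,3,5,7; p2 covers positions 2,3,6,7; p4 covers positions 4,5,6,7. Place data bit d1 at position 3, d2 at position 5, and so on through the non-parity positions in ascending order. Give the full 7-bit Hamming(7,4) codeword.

Place data bits at non-power-of-two positions: b3=0, b5=0, b6=1, b7=1.
p1 = XOR of data positions {3,5,7} = 0⊕0⊕1 = 1
p2 = XOR of data positions {3,6,7} = 0⊕1⊕1 = 0
p4 = XOR of data positions {5,6,7} = 0⊕1⊕1 = 0
Codeword b1..b7 = 1000011

1000011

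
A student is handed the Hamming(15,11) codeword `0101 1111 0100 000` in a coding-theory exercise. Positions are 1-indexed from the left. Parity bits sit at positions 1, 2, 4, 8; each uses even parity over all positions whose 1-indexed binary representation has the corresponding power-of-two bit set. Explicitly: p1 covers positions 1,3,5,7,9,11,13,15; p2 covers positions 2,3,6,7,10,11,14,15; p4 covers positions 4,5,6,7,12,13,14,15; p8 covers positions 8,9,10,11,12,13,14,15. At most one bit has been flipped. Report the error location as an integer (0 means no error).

s1: b1⊕b3⊕b5⊕b7⊕b9⊕b11⊕b13⊕b15 = 0⊕0⊕1⊕1⊕0⊕0⊕0⊕0 = 0
s2: b2⊕b3⊕b6⊕b7⊕b10⊕b11⊕b14⊕b15 = 1⊕0⊕1⊕1⊕1⊕0⊕0⊕0 = 0
s4: b4⊕b5⊕b6⊕b7⊕b12⊕b13⊕b14⊕b15 = 1⊕1⊕1⊕1⊕0⊕0⊕0⊕0 = 0
s8: b8⊕b9⊕b10⊕b11⊕b12⊕b13⊕b14⊕b15 = 1⊕0⊕1⊕0⊕0⊕0⊕0⊕0 = 0
Syndrome (s8...s1) = 0000 → position 0 (no error).

0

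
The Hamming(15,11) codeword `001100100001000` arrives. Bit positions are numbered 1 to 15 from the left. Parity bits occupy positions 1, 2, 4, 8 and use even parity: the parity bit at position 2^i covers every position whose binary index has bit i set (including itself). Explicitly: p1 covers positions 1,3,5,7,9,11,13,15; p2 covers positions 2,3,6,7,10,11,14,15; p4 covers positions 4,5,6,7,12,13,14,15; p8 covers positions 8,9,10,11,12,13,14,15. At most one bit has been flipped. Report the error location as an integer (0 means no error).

s1: b1⊕b3⊕b5⊕b7⊕b9⊕b11⊕b13⊕b15 = 0⊕1⊕0⊕1⊕0⊕0⊕0⊕0 = 0
s2: b2⊕b3⊕b6⊕b7⊕b10⊕b11⊕b14⊕b15 = 0⊕1⊕0⊕1⊕0⊕0⊕0⊕0 = 0
s4: b4⊕b5⊕b6⊕b7⊕b12⊕b13⊕b14⊕b15 = 1⊕0⊕0⊕1⊕1⊕0⊕0⊕0 = 1
s8: b8⊕b9⊕b10⊕b11⊕b12⊕b13⊕b14⊕b15 = 0⊕0⊕0⊕0⊕1⊕0⊕0⊕0 = 1
Syndrome (s8...s1) = 1100 → position 12.

12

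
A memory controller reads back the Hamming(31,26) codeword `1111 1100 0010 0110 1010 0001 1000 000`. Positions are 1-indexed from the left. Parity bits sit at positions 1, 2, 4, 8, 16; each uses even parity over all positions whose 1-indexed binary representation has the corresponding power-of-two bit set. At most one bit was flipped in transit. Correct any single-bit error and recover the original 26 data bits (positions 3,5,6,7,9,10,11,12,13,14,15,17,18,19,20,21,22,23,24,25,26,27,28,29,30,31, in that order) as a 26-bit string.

s1: b1⊕b3⊕b5⊕b7⊕b9⊕b11⊕b13⊕b15⊕b17⊕b19⊕b21⊕b23⊕b25⊕b27⊕b29⊕b31 = 1⊕1⊕1⊕0⊕0⊕1⊕0⊕1⊕1⊕1⊕0⊕0⊕1⊕0⊕0⊕0 = 0
s2: b2⊕b3⊕b6⊕b7⊕b10⊕b11⊕b14⊕b15⊕b18⊕b19⊕b22⊕b23⊕b26⊕b27⊕b30⊕b31 = 1⊕1⊕1⊕0⊕0⊕1⊕1⊕1⊕0⊕1⊕0⊕0⊕0⊕0⊕0⊕0 = 1
s4: b4⊕b5⊕b6⊕b7⊕b12⊕b13⊕b14⊕b15⊕b20⊕b21⊕b22⊕b23⊕b28⊕b29⊕b30⊕b31 = 1⊕1⊕1⊕0⊕0⊕0⊕1⊕1⊕0⊕0⊕0⊕0⊕0⊕0⊕0⊕0 = 1
s8: b8⊕b9⊕b10⊕b11⊕b12⊕b13⊕b14⊕b15⊕b24⊕b25⊕b26⊕b27⊕b28⊕b29⊕b30⊕b31 = 0⊕0⊕0⊕1⊕0⊕0⊕1⊕1⊕1⊕1⊕0⊕0⊕0⊕0⊕0⊕0 = 1
s16: b16⊕b17⊕b18⊕b19⊕b20⊕b21⊕b22⊕b23⊕b24⊕b25⊕b26⊕b27⊕b28⊕b29⊕b30⊕b31 = 0⊕1⊕0⊕1⊕0⊕0⊕0⊕0⊕1⊕1⊕0⊕0⊕0⊕0⊕0⊕0 = 0
Syndrome (s16...s1) = 01110 → position 14.
Flip bit 14: corrected codeword = 1111110000100010101000011000000
Data bits at positions 3,5,6,7,9,10,11,12,13,14,15,17,18,19,20,21,22,23,24,25,26,27,28,29,30,31: 11100010001101000011000000

11100010001101000011000000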